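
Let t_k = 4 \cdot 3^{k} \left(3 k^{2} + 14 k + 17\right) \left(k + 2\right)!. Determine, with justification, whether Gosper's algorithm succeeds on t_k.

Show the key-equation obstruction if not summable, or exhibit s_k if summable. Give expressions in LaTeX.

Yes. s_k = 4 \cdot 3^{k} \left(k + 1\right) \left(k + 2\right)!.

The ratio is 3*(3*k**3 + 29*k**2 + 94*k + 102)/(3*k**2 + 14*k + 17).
Gosper form: A/B · C(k+1)/C(k) with A=3*k + 9, B=1, C=k**2 + 14*k/3 + 17/3.
Key eq: (3*k + 9)·f(k+1) = (1)·f(k) + (k**2 + 14*k/3 + 17/3).
Degrees (1,0,2) ⇒ d ≤ 1.
Solving with deg f ≤ 1: f(k) = (k + 1)/3.
R(k) = B(k−1)·f(k)/C(k) = (k + 1)/(3*k**2 + 14*k + 17); s_k = R·t_k = 4*3**k*(k + 1)*factorial(k + 2).
s_(k+1) − s_k = 4*3**k*(3*k**2 + 14*k + 17)*factorial(k + 2) = t_k.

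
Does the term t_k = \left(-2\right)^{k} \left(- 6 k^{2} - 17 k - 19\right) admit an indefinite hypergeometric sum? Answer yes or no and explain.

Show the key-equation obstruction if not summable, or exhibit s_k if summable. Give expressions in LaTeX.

t_(k+1)/t_k = 2*(-6*k**2 - 29*k - 42)/(6*k**2 + 17*k + 19).
Take A(k)=-2, B(k)=1, C(k)=k**2 + 17*k/6 + 19/6.
Set up (-2)·f(k+1) − (1)·f(k) − (k**2 + 17*k/6 + 19/6) = 0.
From deg A=0, deg B=0, deg C=2: d=2.
Coefficient equations give f(k) = -(2*k**2 + 3*k + 3)/6.
R(k) = B(k−1)·f(k)/C(k) = -(2*k**2 + 3*k + 3)/(6*k**2 + 17*k + 19); s_k = R·t_k = (-2)**k*(2*k**2 + 3*k + 3).
Verify: (-2)**k*(-6*k**2 - 17*k - 19) matches t_k.

Yes. s_k = \left(-2\right)^{k} \left(2 k^{2} + 3 k + 3\right).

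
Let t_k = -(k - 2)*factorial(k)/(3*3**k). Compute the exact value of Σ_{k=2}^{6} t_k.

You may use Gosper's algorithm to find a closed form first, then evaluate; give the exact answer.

Σ = -506/243

r(k) = (k**2 - 1)/(3*(k - 2)) after simplifying.
Take A(k)=k/3 + 1/3, B(k)=1, C(k)=k - 2.
Solve (k/3 + 1/3)·f(k+1) − (1)·f(k) = k - 2.
Degrees (1,0,1) ⇒ d ≤ 0.
A polynomial solution: f(k) = 3.
R(k) = B(k−1)·f(k)/C(k) = 3/(k - 2); s_k = R·t_k = -factorial(k)/3**k.
Check: Δs_k = -(k - 2)*factorial(k)/(3*3**k). ✓
Σ_(k=2)^(6) t_k = s_(7) − s_(2) = -560/243 − (-2/9) = -506/243.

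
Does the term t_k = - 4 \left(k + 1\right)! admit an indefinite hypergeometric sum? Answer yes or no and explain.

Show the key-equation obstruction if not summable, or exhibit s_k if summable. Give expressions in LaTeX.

t_(k+1)/t_k = k + 2.
Gosper form: A/B · C(k+1)/C(k) with A=k + 2, B=1, C=1.
Key eq: (k + 2)·f(k+1) = (1)·f(k) + (1).
Bound: deg f ≤ -1.
deg f ≤ -1 is impossible — no certificate.

No — t_k has no hypergeometric antidifference.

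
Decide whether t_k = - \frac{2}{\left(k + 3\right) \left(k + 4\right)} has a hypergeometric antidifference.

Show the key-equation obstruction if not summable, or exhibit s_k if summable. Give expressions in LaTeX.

Step 1: r(k) = (k + 3)/(k + 5).
Normal form (A,B,C) = (k + 3, k + 5, 1).
Solve (k + 3)·f(k+1) − (k + 4)·f(k) = 1.
From deg A=1, deg B=1, deg C=0: d=1.
Coefficient equations give f(k) = k/3.
Certificate R = B(k−1)f/C = k*(k + 4)/3 gives s_k = -2*k/(3*k + 9).
s_(k+1) − s_k = -2/(k**2 + 7*k + 12) = t_k.

Yes. s_k = - \frac{2 k}{3 k + 9}.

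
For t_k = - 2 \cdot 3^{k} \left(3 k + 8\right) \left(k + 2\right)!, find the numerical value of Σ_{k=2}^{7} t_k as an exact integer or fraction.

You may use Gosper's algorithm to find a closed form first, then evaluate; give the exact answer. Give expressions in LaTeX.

Σ = -47617113168

t_(k+1)/t_k = 3*(k + 3)*(3*k + 11)/(3*k + 8).
A = 3*k + 9, B = 1, C = k + 8/3.
Solve (3*k + 9)·f(k+1) − (1)·f(k) = k + 8/3.
From deg A=1, deg B=0, deg C=1: d=0.
Match coefficients ⇒ f(k) = 1/3.
Certificate R = B(k−1)f/C = 1/(3*k + 8) gives s_k = -2*3**k*factorial(k + 2).
Δs = -2*3**k*(3*k + 8)*factorial(k + 2), as required.
Σ_(k=2)^(7) t_k = s_(8) − s_(2) = -47617113600 − (-432) = -47617113168.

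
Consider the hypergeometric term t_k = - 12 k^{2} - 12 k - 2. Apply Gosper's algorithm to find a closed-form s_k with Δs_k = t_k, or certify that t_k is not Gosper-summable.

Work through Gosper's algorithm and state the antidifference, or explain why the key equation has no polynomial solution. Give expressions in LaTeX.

Compute t_(k+1)/t_k: get (6*k**2 + 18*k + 13)/(6*k**2 + 6*k + 1).
A = 1, B = 1, C = k**2 + k + 1/6.
Set up (1)·f(k+1) − (1)·f(k) − (k**2 + k + 1/6) = 0.
From deg A=0, deg B=0, deg C=2: d=3.
Coefficient equations give f(k) = k*(2*k**2 - 1)/6.
So s_k = (B(k−1)f/C)·t_k = (k*(2*k**2 - 1)/(6*k**2 + 6*k + 1))·t_k = -4*k**3 + 2*k.
s_(k+1) − s_k = -12*k**2 - 12*k - 2 = t_k.

s_k = - 4 k^{3} + 2 k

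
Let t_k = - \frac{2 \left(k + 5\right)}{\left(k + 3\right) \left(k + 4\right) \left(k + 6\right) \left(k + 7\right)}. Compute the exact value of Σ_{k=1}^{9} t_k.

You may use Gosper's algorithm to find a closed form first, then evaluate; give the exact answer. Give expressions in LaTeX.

t_(k+1)/t_k = (k + 3)*(k + 6)**2/((k + 5)**2*(k + 8)).
So A=k + 3 and B=k + 8, with C=k**2 + 10*k + 25.
Solve (k + 3)·f(k+1) − (k + 7)·f(k) = k**2 + 10*k + 25.
From deg A=1, deg B=1, deg C=2: d=4.
Solving with deg f ≤ 4: f(k) = k*(k + 4)*(k + 5)*(k + 9)/36.
So s_k = (B(k−1)f/C)·t_k = (k*(k + 4)*(k + 7)*(k + 9)/(36*(k + 5)))·t_k = k*(-k - 9)/(18*(k**2 + 9*k + 18)).
Verify: 2*(-k - 5)/(k**4 + 20*k**3 + 145*k**2 + 450*k + 504) matches t_k.
Evaluate s at k=10 and k=1: -95/1872 and -5/252; difference -45/1456.

Σ = -45/1456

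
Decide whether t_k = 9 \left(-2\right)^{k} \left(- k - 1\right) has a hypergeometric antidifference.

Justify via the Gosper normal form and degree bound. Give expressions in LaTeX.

t_(k+1)/t_k = 2*(-k - 2)/(k + 1).
So A=-2 and B=1, with C=k + 1.
f must satisfy (-2)·f(k+1) − (1)·f(k) = k + 1.
Bound: deg f ≤ 1.
Match coefficients ⇒ f(k) = -(3*k + 1)/9.
R(k) = B(k−1)·f(k)/C(k) = -(3*k + 1)/(9*(k + 1)); s_k = R·t_k = (-2)**k*(3*k + 1).
Verify: 9*(-2)**k*(-k - 1) matches t_k.

Yes. s_k = \left(-2\right)^{k} \left(3 k + 1\right).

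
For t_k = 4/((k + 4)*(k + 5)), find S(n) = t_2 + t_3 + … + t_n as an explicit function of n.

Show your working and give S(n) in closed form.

S(n) = 2*(n - 1)/(3*(n + 5))

The ratio is (k + 4)/(k + 6).
Take A(k)=k + 4, B(k)=k + 6, C(k)=1.
Key eq: (k + 4)·f(k+1) = (k + 5)·f(k) + (1).
From deg A=1, deg B=1, deg C=0: d=1.
Solve for f: f(k) = k/4 (degree 1 ≤ 1).
Certificate R = B(k−1)f/C = k*(k + 5)/4 gives s_k = k/(k + 4).
s_(k+1) − s_k = 4/(k**2 + 9*k + 20) = t_k.
Σ_(k=2)^n t_k = s_(n+1) − s_(2) = ((n + 1)/(n + 5)) − (1/3), i.e. 2*(n - 1)/(3*(n + 5)).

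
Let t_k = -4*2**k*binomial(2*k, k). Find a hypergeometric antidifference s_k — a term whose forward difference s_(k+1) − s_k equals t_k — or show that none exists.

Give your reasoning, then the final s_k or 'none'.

Compute t_(k+1)/t_k: get 4*(2*k + 1)/(k + 1).
So A=8*k + 4 and B=k + 1, with C=1.
Need (8*k + 4)·f(k+1) − (k)·f(k) = 1.
d = -1 from the (1,1,0) case.
Negative degree bound (-1): no f exists, t_k not Gosper-summable.

none — t_k is not Gosper-summable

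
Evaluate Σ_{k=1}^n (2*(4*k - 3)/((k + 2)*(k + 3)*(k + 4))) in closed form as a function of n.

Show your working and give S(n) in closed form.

r(k) = (k + 2)*(4*k + 1)/((k + 5)*(4*k - 3)) after simplifying.
Normal form (A,B,C) = (k + 2, k + 5, k - 3/4).
Need (k + 2)·f(k+1) − (k + 4)·f(k) = k - 3/4.
deg f ≤ 2 (via 1,1,1).
Coefficient equations give f(k) = k*(5*k - 23)/48.
Certificate R = B(k−1)f/C = k*(k + 4)*(5*k - 23)/(12*(4*k - 3)) gives s_k = k*(5*k - 23)/(6*(k + 2)*(k + 3)).
Check: Δs_k = 2*(4*k - 3)/(k**3 + 9*k**2 + 26*k + 24). ✓
Telescope: S(n) = s_(n+1) − s_(1) = (5*n**2 - 13*n - 18)/(6*(n**2 + 7*n + 12)) − (-1/4) = n*(13*n - 5)/(12*(n**2 + 7*n + 12)).

S(n) = n*(13*n - 5)/(12*(n**2 + 7*n + 12))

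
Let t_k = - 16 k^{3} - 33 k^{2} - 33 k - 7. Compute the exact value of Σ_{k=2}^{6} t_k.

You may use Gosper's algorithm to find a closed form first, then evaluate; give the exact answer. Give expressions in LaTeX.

Σ = -10705

Compute t_(k+1)/t_k: get (16*k**3 + 81*k**2 + 147*k + 89)/(16*k**3 + 33*k**2 + 33*k + 7).
Gosper form: A/B · C(k+1)/C(k) with A=1, B=1, C=k**3 + 33*k**2/16 + 33*k/16 + 7/16.
Solve (1)·f(k+1) − (1)·f(k) = k**3 + 33*k**2/16 + 33*k/16 + 7/16.
deg f ≤ 4 (via 0,0,3).
Coefficient equations give f(k) = k*(4*k**3 + 3*k**2 + 4*k - 4)/16.
Get s_k = R·t_k = k*(-4*k**3 - 3*k**2 - 4*k + 4) with R(k) = B(k−1)f(k)/C(k) = k*(4*k**3 + 3*k**2 + 4*k - 4)/(16*k**3 + 33*k**2 + 33*k + 7).
Verify: -16*k**3 - 33*k**2 - 33*k - 7 matches t_k.
Sum = s_(7) − s_(2); s_(7) = -10801, s_(2) = -96 ⇒ -10705.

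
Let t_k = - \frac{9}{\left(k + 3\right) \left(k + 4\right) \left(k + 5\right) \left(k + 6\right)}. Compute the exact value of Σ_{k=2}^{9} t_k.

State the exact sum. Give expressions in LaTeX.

Σ = -6/455

Step 1: r(k) = (k + 3)/(k + 7).
So A=k + 3 and B=k + 7, with C=1.
Solve (k + 3)·f(k+1) − (k + 6)·f(k) = 1.
deg f ≤ 3 (via 1,1,0).
Solving with deg f ≤ 3: f(k) = k*(k**2 + 12*k + 47)/180.
R(k) = B(k−1)·f(k)/C(k) = k*(k + 6)*(k**2 + 12*k + 47)/180; s_k = R·t_k = k*(-k**2 - 12*k - 47)/(20*(k + 3)*(k + 4)*(k + 5)).
s_(k+1) − s_k = -9/(k**4 + 18*k**3 + 119*k**2 + 342*k + 360) = t_k.
Telescoping: Σ = s_(10) − s_(2) = -89/1820 − (-1/28) = -6/455.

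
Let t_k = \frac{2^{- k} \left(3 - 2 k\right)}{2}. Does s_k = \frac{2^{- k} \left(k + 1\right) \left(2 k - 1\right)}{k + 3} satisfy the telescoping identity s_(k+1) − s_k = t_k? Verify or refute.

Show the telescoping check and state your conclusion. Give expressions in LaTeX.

s_(k+1) = (k + 2)*(2*k + 1)/(2*2**k*(k + 4))
s_(k+1) − s_k = (-2*k**3 - 7*k**2 + 11*k + 14)/(2*2**k*(k**2 + 7*k + 12))
(s_(k+1) − s_k) − t_k = (2*k**2 + 7*k - 11)/(2**k*(k**2 + 7*k + 12))

Invalid: residual \frac{2^{- k} \left(2 k^{2} + 7 k - 11\right)}{k^{2} + 7 k + 12} ≠ 0.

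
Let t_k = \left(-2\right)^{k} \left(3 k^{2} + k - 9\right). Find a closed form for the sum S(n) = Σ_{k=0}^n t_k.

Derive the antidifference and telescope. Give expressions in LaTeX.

S(n) = 2 \left(-2\right)^{n} n^{2} + 2 \left(-2\right)^{n} n - 6 \left(-2\right)^{n} - 3

The ratio is 2*(-3*k**2 - 7*k + 5)/(3*k**2 + k - 9).
Normal form (A,B,C) = (-2, 1, k**2 + k/3 - 3).
Need (-2)·f(k+1) − (1)·f(k) = k**2 + k/3 - 3.
From deg A=0, deg B=0, deg C=2: d=2.
Solve for f: f(k) = -(k**2 - k - 3)/3 (degree 2 ≤ 2).
Certificate R = B(k−1)f/C = -(k**2 - k - 3)/(3*k**2 + k - 9) gives s_k = (-2)**k*(-k**2 + k + 3).
s_(k+1) − s_k = (-2)**k*(3*k**2 + k - 9) = t_k.
Evaluate: s_(n+1) = (-2)**(n + 1)*(-n**2 - n + 3); subtract s_(0) = 3 ⇒ S(n) = 2*(-2)**n*n**2 + 2*(-2)**n*n - 6*(-2)**n - 3.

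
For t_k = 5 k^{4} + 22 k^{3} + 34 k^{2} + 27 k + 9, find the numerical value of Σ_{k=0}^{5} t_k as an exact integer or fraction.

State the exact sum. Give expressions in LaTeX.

Σ = 12174

Ratio r(k) = (5*k**4 + 42*k**3 + 130*k**2 + 181*k + 97)/(5*k**4 + 22*k**3 + 34*k**2 + 27*k + 9).
A = 1, B = 1, C = k**4 + 22*k**3/5 + 34*k**2/5 + 27*k/5 + 9/5.
Key eq: (1)·f(k+1) = (1)·f(k) + (k**4 + 22*k**3/5 + 34*k**2/5 + 27*k/5 + 9/5).
Degrees (0,0,4) ⇒ d ≤ 5.
Match coefficients ⇒ f(k) = k*(k**4 + 3*k**3 + 2*k**2 + 2*k + 1)/5.
So s_k = (B(k−1)f/C)·t_k = (k*(k**4 + 3*k**3 + 2*k**2 + 2*k + 1)/(5*k**4 + 22*k**3 + 34*k**2 + 27*k + 9))·t_k = k*(k**4 + 3*k**3 + 2*k**2 + 2*k + 1).
Verify: 5*k**4 + 22*k**3 + 34*k**2 + 27*k + 9 matches t_k.
Telescoping: Σ = s_(6) − s_(0) = 12174 − (0) = 12174.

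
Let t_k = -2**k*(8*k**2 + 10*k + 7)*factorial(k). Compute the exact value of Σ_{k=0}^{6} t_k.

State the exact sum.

Step 1: r(k) = 2*(8*k**3 + 34*k**2 + 51*k + 25)/(8*k**2 + 10*k + 7).
Take A(k)=2*k + 2, B(k)=1, C(k)=k**2 + 5*k/4 + 7/8.
Solve (2*k + 2)·f(k+1) − (1)·f(k) = k**2 + 5*k/4 + 7/8.
From deg A=1, deg B=0, deg C=2: d=1.
Solve for f: f(k) = (4*k - 1)/8 (degree 1 ≤ 1).
So s_k = (B(k−1)f/C)·t_k = ((4*k - 1)/(8*k**2 + 10*k + 7))·t_k = -2**k*(4*k - 1)*factorial(k).
s_(k+1) − s_k = -2**k*(8*k**2 + 10*k + 7)*factorial(k) = t_k.
Evaluate s at k=7 and k=0: -17418240 and 1; difference -17418241.

Σ = -17418241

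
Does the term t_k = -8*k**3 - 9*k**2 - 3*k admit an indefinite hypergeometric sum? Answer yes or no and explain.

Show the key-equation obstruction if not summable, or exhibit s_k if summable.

Compute t_(k+1)/t_k: get (8*k**3 + 33*k**2 + 45*k + 20)/(k*(8*k**2 + 9*k + 3)).
Take A(k)=1, B(k)=1, C(k)=k**3 + 9*k**2/8 + 3*k/8.
Solve (1)·f(k+1) − (1)·f(k) = k**3 + 9*k**2/8 + 3*k/8.
d = 4 from the (0,0,3) case.
A polynomial solution: f(k) = k**2*(k - 1)*(2*k + 1)/8.
Then R = B(k−1)f/C = k*(k - 1)*(2*k + 1)/(8*k**2 + 9*k + 3), so s_k = R(k)·t_k = k**2*(-2*k**2 + k + 1).
Δs = k*(-8*k**2 - 9*k - 3), as required.

Yes. s_k = k**2*(-2*k**2 + k + 1).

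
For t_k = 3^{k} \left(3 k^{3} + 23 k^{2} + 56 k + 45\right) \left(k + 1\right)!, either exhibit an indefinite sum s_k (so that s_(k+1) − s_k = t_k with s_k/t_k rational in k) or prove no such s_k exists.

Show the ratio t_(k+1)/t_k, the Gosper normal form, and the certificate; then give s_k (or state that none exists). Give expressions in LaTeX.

s_k = 3^{k} \left(k + 1\right) \left(k + 3\right) \left(k + 1\right)!

The ratio is 3*(3*k**4 + 38*k**3 + 175*k**2 + 349*k + 254)/(3*k**3 + 23*k**2 + 56*k + 45).
Factor: A=3*k + 6; B=1; C=k**3 + 23*k**2/3 + 56*k/3 + 15.
Set up (3*k + 6)·f(k+1) − (1)·f(k) − (k**3 + 23*k**2/3 + 56*k/3 + 15) = 0.
From deg A=1, deg B=0, deg C=3: d=2.
Solve for f: f(k) = (k + 1)*(k + 3)/3 (degree 2 ≤ 2).
So s_k = (B(k−1)f/C)·t_k = ((k + 1)*(k + 3)/(3*k**3 + 23*k**2 + 56*k + 45))·t_k = 3**k*(k + 1)*(k + 3)*factorial(k + 1).
s_(k+1) − s_k = 3**k*(3*k**3 + 23*k**2 + 56*k + 45)*factorial(k + 1) = t_k.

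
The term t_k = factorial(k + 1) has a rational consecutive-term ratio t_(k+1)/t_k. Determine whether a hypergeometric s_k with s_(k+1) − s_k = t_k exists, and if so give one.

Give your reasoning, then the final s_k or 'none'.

none — t_k is not Gosper-summable

Ratio r(k) = k + 2.
So A=k + 2 and B=1, with C=1.
Set up (k + 2)·f(k+1) − (1)·f(k) − (1) = 0.
From deg A=1, deg B=0, deg C=0: d=-1.
Negative degree bound (-1): no f exists, t_k not Gosper-summable.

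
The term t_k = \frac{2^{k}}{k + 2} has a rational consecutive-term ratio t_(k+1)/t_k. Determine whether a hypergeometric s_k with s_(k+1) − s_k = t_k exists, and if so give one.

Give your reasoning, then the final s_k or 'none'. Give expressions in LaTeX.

none (Gosper's algorithm certifies no s_k)

Compute t_(k+1)/t_k: get 2*(k + 2)/(k + 3).
A = 2*k + 4, B = k + 3, C = 1.
Need (2*k + 4)·f(k+1) − (k + 2)·f(k) = 1.
deg f ≤ -1 (via 1,1,0).
d = -1 < 0 ⇒ no nonzero polynomial f; not summable.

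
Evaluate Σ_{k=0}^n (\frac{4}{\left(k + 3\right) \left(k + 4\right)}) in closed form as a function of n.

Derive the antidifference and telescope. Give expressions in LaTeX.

r(k) = (k + 3)/(k + 5) after simplifying.
Factor: A=k + 3; B=k + 5; C=1.
Need (k + 3)·f(k+1) − (k + 4)·f(k) = 1.
d = 1 from the (1,1,0) case.
Match coefficients ⇒ f(k) = k/3.
So s_k = (B(k−1)f/C)·t_k = (k*(k + 4)/3)·t_k = 4*k/(3*(k + 3)).
Δs = 4/(k**2 + 7*k + 12), as required.
Telescope: S(n) = s_(n+1) − s_(0) = 4*(n + 1)/(3*(n + 4)) − (0) = 4*(n + 1)/(3*(n + 4)).

S(n) = \frac{4 \left(n + 1\right)}{3 \left(n + 4\right)}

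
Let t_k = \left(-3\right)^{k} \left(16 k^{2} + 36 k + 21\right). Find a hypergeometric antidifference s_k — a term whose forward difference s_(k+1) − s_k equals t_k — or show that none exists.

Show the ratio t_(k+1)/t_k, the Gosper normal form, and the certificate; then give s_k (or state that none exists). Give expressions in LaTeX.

s_k = \left(-3\right)^{k} k \left(- 4 k - 3\right)

t_(k+1)/t_k = 3*(-16*k**2 - 68*k - 73)/(16*k**2 + 36*k + 21).
Gosper form: A/B · C(k+1)/C(k) with A=-3, B=1, C=k**2 + 9*k/4 + 21/16.
Set up (-3)·f(k+1) − (1)·f(k) − (k**2 + 9*k/4 + 21/16) = 0.
d = 2 from the (0,0,2) case.
Solving with deg f ≤ 2: f(k) = -k*(4*k + 3)/16.
R(k) = B(k−1)·f(k)/C(k) = -k*(4*k + 3)/(16*k**2 + 36*k + 21); s_k = R·t_k = (-3)**k*k*(-4*k - 3).
Check: Δs_k = (-3)**k*(16*k**2 + 36*k + 21). ✓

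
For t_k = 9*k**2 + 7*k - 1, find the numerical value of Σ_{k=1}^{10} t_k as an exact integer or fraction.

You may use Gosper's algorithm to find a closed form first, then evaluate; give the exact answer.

t_(k+1)/t_k = (9*k**2 + 25*k + 15)/(9*k**2 + 7*k - 1).
So A=1 and B=1, with C=k**2 + 7*k/9 - 1/9.
f must satisfy (1)·f(k+1) − (1)·f(k) = k**2 + 7*k/9 - 1/9.
d = 3 from the (0,0,2) case.
Match coefficients ⇒ f(k) = k*(3*k**2 - k - 3)/9.
R(k) = B(k−1)·f(k)/C(k) = k*(3*k**2 - k - 3)/(9*k**2 + 7*k - 1); s_k = R·t_k = k*(3*k**2 - k - 3).
Δs = 9*k**2 + 7*k - 1, as required.
Σ_(k=1)^(10) t_k = s_(11) − s_(1) = 3839 − (-1) = 3840.

Σ = 3840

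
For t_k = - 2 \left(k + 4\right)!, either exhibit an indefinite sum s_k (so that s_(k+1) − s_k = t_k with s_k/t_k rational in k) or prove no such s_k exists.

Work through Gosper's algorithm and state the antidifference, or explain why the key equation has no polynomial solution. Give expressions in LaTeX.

The ratio is k + 5.
Factor: A=k + 5; B=1; C=1.
Set up (k + 5)·f(k+1) − (1)·f(k) − (1) = 0.
Degrees (1,0,0) ⇒ d ≤ -1.
d = -1 < 0 ⇒ no nonzero polynomial f; not summable.

none (Gosper's algorithm certifies no s_k)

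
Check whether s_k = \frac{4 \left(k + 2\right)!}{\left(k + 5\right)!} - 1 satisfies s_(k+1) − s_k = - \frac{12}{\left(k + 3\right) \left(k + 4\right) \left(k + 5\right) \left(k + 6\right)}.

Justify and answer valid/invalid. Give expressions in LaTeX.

valid (s_(k+1) − s_k reduces to t_k)

s_(k+1) = 4*factorial(k + 3)/factorial(k + 6) - 1
s_(k+1) − s_k = -12/((k + 3)*(k + 4)*(k + 5)*(k + 6))
(s_(k+1) − s_k) − t_k = 0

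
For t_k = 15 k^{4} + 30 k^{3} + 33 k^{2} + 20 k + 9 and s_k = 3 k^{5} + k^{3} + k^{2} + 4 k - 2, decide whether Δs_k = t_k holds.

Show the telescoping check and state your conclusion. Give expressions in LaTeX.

s_(k+1) = 4*k + 3*(k + 1)**5 + (k + 1)**3 + (k + 1)**2 + 2
s_(k+1) − s_k = 15*k**4 + 30*k**3 + 33*k**2 + 20*k + 9
(s_(k+1) − s_k) − t_k = 0

valid; difference matches t_k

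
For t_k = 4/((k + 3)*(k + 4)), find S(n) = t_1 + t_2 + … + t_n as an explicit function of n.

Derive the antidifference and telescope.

Compute t_(k+1)/t_k: get (k + 3)/(k + 5).
Gosper form: A/B · C(k+1)/C(k) with A=k + 3, B=k + 5, C=1.
Set up (k + 3)·f(k+1) − (k + 4)·f(k) − (1) = 0.
From deg A=1, deg B=1, deg C=0: d=1.
Solve for f: f(k) = k/3 (degree 1 ≤ 1).
R(k) = B(k−1)·f(k)/C(k) = k*(k + 4)/3; s_k = R·t_k = 4*k/(3*(k + 3)).
s_(k+1) − s_k = 4/(k**2 + 7*k + 12) = t_k.
s_(n+1) = 4*(n + 1)/(3*(n + 4)) and s_(1) = 1/3, so S(n) = n/(n + 4).

S(n) = n/(n + 4)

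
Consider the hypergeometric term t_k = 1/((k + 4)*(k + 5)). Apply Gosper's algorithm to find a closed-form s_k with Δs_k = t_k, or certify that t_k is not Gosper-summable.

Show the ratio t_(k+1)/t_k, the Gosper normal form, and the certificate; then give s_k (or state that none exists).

Ratio r(k) = (k + 4)/(k + 6).
Normal form (A,B,C) = (k + 4, k + 6, 1).
f must satisfy (k + 4)·f(k+1) − (k + 5)·f(k) = 1.
d = 1 from the (1,1,0) case.
Match coefficients ⇒ f(k) = k/4.
R(k) = B(k−1)·f(k)/C(k) = k*(k + 5)/4; s_k = R·t_k = k/(4*(k + 4)).
Verify: 1/(k**2 + 9*k + 20) matches t_k.

s_k = k/(4*(k + 4))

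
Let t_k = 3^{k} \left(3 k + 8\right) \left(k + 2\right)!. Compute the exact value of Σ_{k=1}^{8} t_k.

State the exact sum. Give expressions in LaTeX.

Compute t_(k+1)/t_k: get 3*(k + 3)*(3*k + 11)/(3*k + 8).
Take A(k)=3*k + 9, B(k)=1, C(k)=k + 8/3.
f must satisfy (3*k + 9)·f(k+1) − (1)·f(k) = k + 8/3.
Degrees (1,0,1) ⇒ d ≤ 0.
Solving with deg f ≤ 0: f(k) = 1/3.
Certificate R = B(k−1)f/C = 1/(3*k + 8) gives s_k = 3**k*factorial(k + 2).
Verify: 3**k*(3*k + 8)*factorial(k + 2) matches t_k.
Sum = s_(9) − s_(1); s_(9) = 785682374400, s_(1) = 18 ⇒ 785682374382.

Σ = 785682374382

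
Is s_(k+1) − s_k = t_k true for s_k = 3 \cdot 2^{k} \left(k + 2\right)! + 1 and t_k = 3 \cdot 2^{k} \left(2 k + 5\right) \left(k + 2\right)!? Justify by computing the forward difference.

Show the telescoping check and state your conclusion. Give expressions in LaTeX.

valid; difference matches t_k

s_(k+1) = 3*2**(k + 1)*factorial(k + 3) + 1
s_(k+1) − s_k = 3*2**k*(2*k + 5)*factorial(k + 2)
(s_(k+1) − s_k) − t_k = 0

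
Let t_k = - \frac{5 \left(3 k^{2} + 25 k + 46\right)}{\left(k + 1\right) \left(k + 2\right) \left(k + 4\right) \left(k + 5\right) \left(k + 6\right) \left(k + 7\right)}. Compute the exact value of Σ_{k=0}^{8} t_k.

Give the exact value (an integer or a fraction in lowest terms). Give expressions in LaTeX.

Σ = -107/520

r(k) = (k + 1)*(k + 4)*(25*k + 3*(k + 1)**2 + 71)/((k + 3)*(k + 8)*(3*k**2 + 25*k + 46)) after simplifying.
Normal form (A,B,C) = (k + 1, k + 8, k**3 + 34*k**2/3 + 121*k/3 + 46).
Set up (k + 1)·f(k+1) − (k + 7)·f(k) − (k**3 + 34*k**2/3 + 121*k/3 + 46) = 0.
Degrees (1,1,3) ⇒ d ≤ 6.
Solve for f: f(k) = k*(k + 2)*(k + 3)*(k + 5)*(k**2 + 11*k + 34)/72 (degree 6 ≤ 6).
Get s_k = R·t_k = 5*k*(-k**2 - 11*k - 34)/(24*(k**3 + 11*k**2 + 34*k + 24)) with R(k) = B(k−1)f(k)/C(k) = k*(k + 2)*(k + 5)*(k + 7)*(k**2 + 11*k + 34)/(24*(3*k**2 + 25*k + 46)).
Verify: 5*(-3*k**2 - 25*k - 46)/(k**6 + 25*k**5 + 247*k**4 + 1219*k**3 + 3112*k**2 + 3796*k + 1680) matches t_k.
Sum = s_(9) − s_(0); s_(9) = -107/520, s_(0) = 0 ⇒ -107/520.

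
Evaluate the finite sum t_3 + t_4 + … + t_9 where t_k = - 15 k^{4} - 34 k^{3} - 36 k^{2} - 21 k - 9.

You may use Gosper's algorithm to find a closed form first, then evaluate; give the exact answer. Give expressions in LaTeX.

Σ = -309309

Ratio r(k) = (15*k**4 + 94*k**3 + 228*k**2 + 255*k + 115)/(15*k**4 + 34*k**3 + 36*k**2 + 21*k + 9).
A = 1, B = 1, C = k**4 + 34*k**3/15 + 12*k**2/5 + 7*k/5 + 3/5.
Solve (1)·f(k+1) − (1)·f(k) = k**4 + 34*k**3/15 + 12*k**2/5 + 7*k/5 + 3/5.
Degrees (0,0,4) ⇒ d ≤ 5.
Coefficient equations give f(k) = k*(3*k**4 + k**3 + k + 4)/15.
Then R = B(k−1)f/C = k*(3*k**4 + k**3 + k + 4)/(15*k**4 + 34*k**3 + 36*k**2 + 21*k + 9), so s_k = R(k)·t_k = k*(-3*k**4 - k**3 - k - 4).
Check: Δs_k = -15*k**4 - 34*k**3 - 36*k**2 - 21*k - 9. ✓
Σ_(k=3)^(9) t_k = s_(10) − s_(3) = -310140 − (-831) = -309309.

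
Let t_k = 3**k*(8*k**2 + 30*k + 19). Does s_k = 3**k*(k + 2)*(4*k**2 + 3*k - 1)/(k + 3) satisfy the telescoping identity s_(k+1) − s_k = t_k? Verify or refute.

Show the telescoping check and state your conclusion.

s_(k+1) = 3**(k + 1)*(k + 3)*(3*k + 4*(k + 1)**2 + 2)/(k + 4)
s_(k+1) − s_k = 3**k*(8*k**4 + 78*k**3 + 275*k**2 + 387*k + 170)/(k**2 + 7*k + 12)
(s_(k+1) − s_k) − t_k = 3**k*(-8*k**3 - 50*k**2 - 106*k - 58)/(k**2 + 7*k + 12)

Invalid: residual 3**k*(-8*k**3 - 50*k**2 - 106*k - 58)/(k**2 + 7*k + 12) ≠ 0.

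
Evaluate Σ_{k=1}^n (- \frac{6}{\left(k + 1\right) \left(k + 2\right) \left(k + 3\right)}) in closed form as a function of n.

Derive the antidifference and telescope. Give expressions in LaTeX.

S(n) = \frac{n \left(- n - 5\right)}{2 \left(n^{2} + 5 n + 6\right)}

Step 1: r(k) = (k + 1)/(k + 4).
Gosper form: A/B · C(k+1)/C(k) with A=k + 1, B=k + 4, C=1.
f must satisfy (k + 1)·f(k+1) − (k + 3)·f(k) = 1.
Bound: deg f ≤ 2.
Solve for f: f(k) = k*(k + 3)/4 (degree 2 ≤ 2).
So s_k = (B(k−1)f/C)·t_k = (k*(k + 3)**2/4)·t_k = 3*k*(-k - 3)/(2*(k + 1)*(k + 2)).
Verify: -6/(k**3 + 6*k**2 + 11*k + 6) matches t_k.
Σ_(k=1)^n t_k = s_(n+1) − s_(1) = (3*(-n**2 - 5*n - 4)/(2*(n**2 + 5*n + 6))) − (-1), i.e. n*(-n - 5)/(2*(n**2 + 5*n + 6)).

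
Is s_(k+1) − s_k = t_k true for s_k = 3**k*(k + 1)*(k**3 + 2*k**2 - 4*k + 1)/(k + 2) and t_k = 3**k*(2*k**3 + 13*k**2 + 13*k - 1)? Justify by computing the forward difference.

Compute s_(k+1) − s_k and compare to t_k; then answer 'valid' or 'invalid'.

s_(k+1) = 3**(k + 1)*k*(k**3 + 7*k**2 + 13*k + 6)/(k + 3)
s_(k+1) − s_k = 3**k*(2*k**5 + 21*k**4 + 74*k**3 + 105*k**2 + 44*k - 3)/(k**2 + 5*k + 6)
(s_(k+1) − s_k) − t_k = 3**k*(-2*k**4 - 16*k**3 - 37*k**2 - 29*k + 3)/(k**2 + 5*k + 6)

Invalid: residual 3**k*(-2*k**4 - 16*k**3 - 37*k**2 - 29*k + 3)/(k**2 + 5*k + 6) ≠ 0.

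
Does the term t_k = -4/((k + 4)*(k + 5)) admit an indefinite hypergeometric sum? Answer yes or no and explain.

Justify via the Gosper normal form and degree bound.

Ratio r(k) = (k + 4)/(k + 6).
Take A(k)=k + 4, B(k)=k + 6, C(k)=1.
Need (k + 4)·f(k+1) − (k + 5)·f(k) = 1.
Degrees (1,1,0) ⇒ d ≤ 1.
Coefficient equations give f(k) = k/4.
So s_k = (B(k−1)f/C)·t_k = (k*(k + 5)/4)·t_k = -k/(k + 4).
Verify: -4/(k**2 + 9*k + 20) matches t_k.

Yes. s_k = -k/(k + 4).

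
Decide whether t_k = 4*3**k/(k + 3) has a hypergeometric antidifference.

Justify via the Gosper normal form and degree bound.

Compute t_(k+1)/t_k: get 3*(k + 3)/(k + 4).
Take A(k)=3*k + 9, B(k)=k + 4, C(k)=1.
Set up (3*k + 9)·f(k+1) − (k + 3)·f(k) − (1) = 0.
deg f ≤ -1 (via 1,1,0).
d = -1 < 0 ⇒ no nonzero polynomial f; not summable.

No. Not Gosper-summable.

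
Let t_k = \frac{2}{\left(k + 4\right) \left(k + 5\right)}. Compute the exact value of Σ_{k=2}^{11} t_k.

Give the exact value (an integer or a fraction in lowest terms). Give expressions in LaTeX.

Ratio r(k) = (k + 4)/(k + 6).
A = k + 4, B = k + 6, C = 1.
Key eq: (k + 4)·f(k+1) = (k + 5)·f(k) + (1).
From deg A=1, deg B=1, deg C=0: d=1.
A polynomial solution: f(k) = k/4.
So s_k = (B(k−1)f/C)·t_k = (k*(k + 5)/4)·t_k = k/(2*(k + 4)).
Check: Δs_k = 2/(k**2 + 9*k + 20). ✓
Σ_(k=2)^(11) t_k = s_(12) − s_(2) = 3/8 − (1/6) = 5/24.

Σ = 5/24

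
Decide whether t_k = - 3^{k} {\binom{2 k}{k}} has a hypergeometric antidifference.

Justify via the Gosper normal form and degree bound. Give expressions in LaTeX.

Compute t_(k+1)/t_k: get 6*(2*k + 1)/(k + 1).
A = 12*k + 6, B = k + 1, C = 1.
Set up (12*k + 6)·f(k+1) − (k)·f(k) − (1) = 0.
d = -1 from the (1,1,0) case.
Bound -1 < 0, so the key equation has no polynomial solution.

No; the degree bound rules out any f.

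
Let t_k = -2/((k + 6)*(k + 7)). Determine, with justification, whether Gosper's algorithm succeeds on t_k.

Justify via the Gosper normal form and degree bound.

t_(k+1)/t_k = (k + 6)/(k + 8).
Take A(k)=k + 6, B(k)=k + 8, C(k)=1.
Set up (k + 6)·f(k+1) − (k + 7)·f(k) − (1) = 0.
Bound: deg f ≤ 1.
Solve for f: f(k) = k/6 (degree 1 ≤ 1).
So s_k = (B(k−1)f/C)·t_k = (k*(k + 7)/6)·t_k = -k/(3*k + 18).
Check: Δs_k = -2/(k**2 + 13*k + 42). ✓

Yes. s_k = -k/(3*k + 18).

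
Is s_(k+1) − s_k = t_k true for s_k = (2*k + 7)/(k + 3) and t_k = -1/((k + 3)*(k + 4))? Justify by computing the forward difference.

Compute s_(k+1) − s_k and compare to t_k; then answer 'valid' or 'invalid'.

s_(k+1) = (2*k + 9)/(k + 4)
s_(k+1) − s_k = -1/(k**2 + 7*k + 12)
(s_(k+1) − s_k) − t_k = 0

valid (s_(k+1) − s_k reduces to t_k)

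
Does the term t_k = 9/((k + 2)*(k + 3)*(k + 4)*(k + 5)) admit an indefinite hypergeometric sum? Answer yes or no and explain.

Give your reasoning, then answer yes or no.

Ratio r(k) = (k + 2)/(k + 6).
Take A(k)=k + 2, B(k)=k + 6, C(k)=1.
Solve (k + 2)·f(k+1) − (k + 5)·f(k) = 1.
From deg A=1, deg B=1, deg C=0: d=3.
Solving with deg f ≤ 3: f(k) = k*(k**2 + 9*k + 26)/72.
R(k) = B(k−1)·f(k)/C(k) = k*(k + 5)*(k**2 + 9*k + 26)/72; s_k = R·t_k = k*(k**2 + 9*k + 26)/(8*(k + 2)*(k + 3)*(k + 4)).
Verify: 9/(k**4 + 14*k**3 + 71*k**2 + 154*k + 120) matches t_k.

Yes. s_k = k*(k**2 + 9*k + 26)/(8*(k + 2)*(k + 3)*(k + 4)).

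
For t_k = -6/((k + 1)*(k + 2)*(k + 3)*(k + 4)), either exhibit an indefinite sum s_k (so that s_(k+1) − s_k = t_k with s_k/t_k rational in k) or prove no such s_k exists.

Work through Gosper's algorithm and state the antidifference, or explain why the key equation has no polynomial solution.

s_k = k*(-k**2 - 6*k - 11)/(3*(k + 1)*(k + 2)*(k + 3))

The ratio is (k + 1)/(k + 5).
Normal form (A,B,C) = (k + 1, k + 5, 1).
Set up (k + 1)·f(k+1) − (k + 4)·f(k) − (1) = 0.
From deg A=1, deg B=1, deg C=0: d=3.
Solving with deg f ≤ 3: f(k) = k*(k**2 + 6*k + 11)/18.
R(k) = B(k−1)·f(k)/C(k) = k*(k + 4)*(k**2 + 6*k + 11)/18; s_k = R·t_k = k*(-k**2 - 6*k - 11)/(3*(k + 1)*(k + 2)*(k + 3)).
s_(k+1) − s_k = -6/(k**4 + 10*k**3 + 35*k**2 + 50*k + 24) = t_k.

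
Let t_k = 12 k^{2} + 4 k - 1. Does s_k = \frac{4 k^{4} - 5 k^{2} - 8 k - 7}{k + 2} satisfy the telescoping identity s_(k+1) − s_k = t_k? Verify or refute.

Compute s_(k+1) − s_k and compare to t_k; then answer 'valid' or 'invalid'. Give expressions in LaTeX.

Invalid: residual \frac{- 8 k^{3} - 32 k^{2} - 8 k - 5}{k^{2} + 5 k + 6} ≠ 0.

s_(k+1) = (-8*k + 4*(k + 1)**4 - 5*(k + 1)**2 - 15)/(k + 3)
s_(k+1) − s_k = (12*k**4 + 56*k**3 + 59*k**2 + 11*k - 11)/(k**2 + 5*k + 6)
(s_(k+1) − s_k) − t_k = (-8*k**3 - 32*k**2 - 8*k - 5)/(k**2 + 5*k + 6)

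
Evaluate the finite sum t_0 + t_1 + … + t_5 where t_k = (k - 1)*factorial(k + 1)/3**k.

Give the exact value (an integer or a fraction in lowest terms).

Σ = 479/27

Step 1: r(k) = k*(k + 2)/(3*(k - 1)).
Gosper form: A/B · C(k+1)/C(k) with A=k/3 + 2/3, B=1, C=k - 1.
Need (k/3 + 2/3)·f(k+1) − (1)·f(k) = k - 1.
Degrees (1,0,1) ⇒ d ≤ 0.
Coefficient equations give f(k) = 3.
Get s_k = R·t_k = 3**(1 - k)*factorial(k + 1) with R(k) = B(k−1)f(k)/C(k) = 3/(k - 1).
Verify: (k - 1)*factorial(k + 1)/3**k matches t_k.
Σ_(k=0)^(5) t_k = s_(6) − s_(0) = 560/27 − (3) = 479/27.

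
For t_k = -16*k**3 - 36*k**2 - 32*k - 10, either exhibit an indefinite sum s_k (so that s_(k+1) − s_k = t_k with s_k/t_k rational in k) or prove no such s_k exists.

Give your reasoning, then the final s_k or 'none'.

s_k = k**2*(-4*k**2 - 4*k - 2)

Compute t_(k+1)/t_k: get (8*k**3 + 42*k**2 + 76*k + 47)/(8*k**3 + 18*k**2 + 16*k + 5).
Factor: A=1; B=1; C=k**3 + 9*k**2/4 + 2*k + 5/8.
Set up (1)·f(k+1) − (1)·f(k) − (k**3 + 9*k**2/4 + 2*k + 5/8) = 0.
deg f ≤ 4 (via 0,0,3).
Solve for f: f(k) = k**2*(2*k**2 + 2*k + 1)/8 (degree 4 ≤ 4).
R(k) = B(k−1)·f(k)/C(k) = k**2*(2*k**2 + 2*k + 1)/(8*k**3 + 18*k**2 + 16*k + 5); s_k = R·t_k = k**2*(-4*k**2 - 4*k - 2).
Δs = -16*k**3 - 36*k**2 - 32*k - 10, as required.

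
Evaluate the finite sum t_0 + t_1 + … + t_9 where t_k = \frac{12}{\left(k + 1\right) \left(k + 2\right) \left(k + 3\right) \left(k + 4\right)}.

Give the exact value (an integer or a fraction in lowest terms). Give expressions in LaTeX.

Σ = 95/143

r(k) = (k + 1)/(k + 5) after simplifying.
Factor: A=k + 1; B=k + 5; C=1.
Solve (k + 1)·f(k+1) − (k + 4)·f(k) = 1.
From deg A=1, deg B=1, deg C=0: d=3.
Match coefficients ⇒ f(k) = k*(k**2 + 6*k + 11)/18.
Certificate R = B(k−1)f/C = k*(k + 4)*(k**2 + 6*k + 11)/18 gives s_k = 2*k*(k**2 + 6*k + 11)/(3*(k + 1)*(k + 2)*(k + 3)).
Check: Δs_k = 12/(k**4 + 10*k**3 + 35*k**2 + 50*k + 24). ✓
Sum = s_(10) − s_(0); s_(10) = 95/143, s_(0) = 0 ⇒ 95/143.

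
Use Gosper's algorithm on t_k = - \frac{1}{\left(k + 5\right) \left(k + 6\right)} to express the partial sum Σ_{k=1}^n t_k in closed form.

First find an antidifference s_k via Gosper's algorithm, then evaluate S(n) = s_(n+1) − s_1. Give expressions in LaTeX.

S(n) = - \frac{n}{6 n + 36}

Compute t_(k+1)/t_k: get (k + 5)/(k + 7).
Normal form (A,B,C) = (k + 5, k + 7, 1).
f must satisfy (k + 5)·f(k+1) − (k + 6)·f(k) = 1.
Degrees (1,1,0) ⇒ d ≤ 1.
Solving with deg f ≤ 1: f(k) = k/5.
R(k) = B(k−1)·f(k)/C(k) = k*(k + 6)/5; s_k = R·t_k = -k/(5*k + 25).
Δs = -1/(k**2 + 11*k + 30), as required.
Evaluate: s_(n+1) = (-n - 1)/(5*(n + 6)); subtract s_(1) = -1/30 ⇒ S(n) = -n/(6*n + 36).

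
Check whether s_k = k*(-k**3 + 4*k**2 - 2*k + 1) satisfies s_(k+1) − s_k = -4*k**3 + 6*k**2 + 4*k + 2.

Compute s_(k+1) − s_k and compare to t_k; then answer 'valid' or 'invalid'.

s_(k+1) = -k**4 + 4*k**2 + 5*k + 2
s_(k+1) − s_k = -4*k**3 + 6*k**2 + 4*k + 2
(s_(k+1) − s_k) − t_k = 0

Valid — Δs_k = t_k.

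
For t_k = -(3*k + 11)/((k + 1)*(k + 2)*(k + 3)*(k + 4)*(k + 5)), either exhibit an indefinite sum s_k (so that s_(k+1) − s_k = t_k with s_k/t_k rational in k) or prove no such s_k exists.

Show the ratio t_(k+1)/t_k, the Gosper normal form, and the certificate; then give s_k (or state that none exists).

s_k = k*(-k**2 - 7*k - 14)/(8*(k**3 + 7*k**2 + 14*k + 8))

Compute t_(k+1)/t_k: get (k + 1)*(3*k + 14)/((k + 6)*(3*k + 11)).
Normal form (A,B,C) = (k + 1, k + 6, k + 11/3).
Key eq: (k + 1)·f(k+1) = (k + 5)·f(k) + (k + 11/3).
From deg A=1, deg B=1, deg C=1: d=4.
Coefficient equations give f(k) = k*(k + 3)*(k**2 + 7*k + 14)/24.
R(k) = B(k−1)·f(k)/C(k) = k*(k + 3)*(k + 5)*(k**2 + 7*k + 14)/(8*(3*k + 11)); s_k = R·t_k = k*(-k**2 - 7*k - 14)/(8*(k**3 + 7*k**2 + 14*k + 8)).
Verify: (-3*k - 11)/(k**5 + 15*k**4 + 85*k**3 + 225*k**2 + 274*k + 120) matches t_k.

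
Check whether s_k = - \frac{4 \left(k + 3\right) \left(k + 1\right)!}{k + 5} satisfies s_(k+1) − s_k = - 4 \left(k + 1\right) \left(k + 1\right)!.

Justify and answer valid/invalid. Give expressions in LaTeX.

Invalid: residual \frac{8 \left(k^{2} + 6 k + 4\right) \left(k + 1\right)!}{\left(k + 5\right) \left(k + 6\right)} ≠ 0.

s_(k+1) = -4*(k + 4)*factorial(k + 2)/(k + 6)
s_(k+1) − s_k = -4*(k**3 + 10*k**2 + 29*k + 22)*factorial(k + 1)/((k + 5)*(k + 6))
(s_(k+1) − s_k) − t_k = 8*(k**2 + 6*k + 4)*factorial(k + 1)/((k + 5)*(k + 6))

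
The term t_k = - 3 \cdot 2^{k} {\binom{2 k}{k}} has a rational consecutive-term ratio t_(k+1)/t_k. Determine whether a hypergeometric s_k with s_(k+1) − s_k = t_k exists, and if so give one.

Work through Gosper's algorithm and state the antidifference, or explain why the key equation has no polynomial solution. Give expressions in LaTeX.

Step 1: r(k) = 4*(2*k + 1)/(k + 1).
Take A(k)=8*k + 4, B(k)=k + 1, C(k)=1.
Need (8*k + 4)·f(k+1) − (k)·f(k) = 1.
deg f ≤ -1 (via 1,1,0).
d = -1 < 0 ⇒ no nonzero polynomial f; not summable.

none — t_k is not Gosper-summable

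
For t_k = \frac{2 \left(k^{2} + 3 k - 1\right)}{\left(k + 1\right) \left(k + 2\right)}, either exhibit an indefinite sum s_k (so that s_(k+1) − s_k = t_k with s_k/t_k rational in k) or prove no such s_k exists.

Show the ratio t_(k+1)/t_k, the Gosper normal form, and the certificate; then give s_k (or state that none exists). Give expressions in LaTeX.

t_(k+1)/t_k = (k + 1)*(3*k + (k + 1)**2 + 2)/((k + 3)*(k**2 + 3*k - 1)).
Normal form (A,B,C) = (k + 1, k + 3, k**2 + 3*k - 1).
Solve (k + 1)·f(k+1) − (k + 2)·f(k) = k**2 + 3*k - 1.
Degrees (1,1,2) ⇒ d ≤ 2.
Solve for f: f(k) = k*(k - 2) (degree 2 ≤ 2).
So s_k = (B(k−1)f/C)·t_k = (k*(k - 2)*(k + 2)/(k**2 + 3*k - 1))·t_k = 2*k*(k - 2)/(k + 1).
Δs = 2*(k**2 + 3*k - 1)/(k**2 + 3*k + 2), as required.

s_k = \frac{2 k \left(k - 2\right)}{k + 1}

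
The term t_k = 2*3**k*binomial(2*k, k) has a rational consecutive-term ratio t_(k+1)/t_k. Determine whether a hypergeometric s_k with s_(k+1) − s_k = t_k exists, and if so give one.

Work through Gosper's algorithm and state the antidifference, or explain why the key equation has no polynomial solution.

r(k) = 6*(2*k + 1)/(k + 1) after simplifying.
A = 12*k + 6, B = k + 1, C = 1.
Set up (12*k + 6)·f(k+1) − (k)·f(k) − (1) = 0.
deg f ≤ -1 (via 1,1,0).
Bound -1 < 0, so the key equation has no polynomial solution.

not Gosper-summable; s_k does not exist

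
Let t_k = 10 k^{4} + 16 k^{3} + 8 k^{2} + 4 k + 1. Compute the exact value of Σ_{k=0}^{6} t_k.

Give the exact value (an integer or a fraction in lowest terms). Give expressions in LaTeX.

r(k) = (10*k**4 + 56*k**3 + 116*k**2 + 108*k + 39)/(10*k**4 + 16*k**3 + 8*k**2 + 4*k + 1) after simplifying.
So A=1 and B=1, with C=k**4 + 8*k**3/5 + 4*k**2/5 + 2*k/5 + 1/10.
f must satisfy (1)·f(k+1) − (1)·f(k) = k**4 + 8*k**3/5 + 4*k**2/5 + 2*k/5 + 1/10.
Bound: deg f ≤ 5.
Solve for f: f(k) = k**2*(2*k**3 - k**2 - 2*k + 2)/10 (degree 5 ≤ 5).
Then R = B(k−1)f/C = k**2*(2*k**3 - k**2 - 2*k + 2)/(10*k**4 + 16*k**3 + 8*k**2 + 4*k + 1), so s_k = R(k)·t_k = k**2*(2*k**3 - k**2 - 2*k + 2).
Verify: 10*k**4 + 16*k**3 + 8*k**2 + 4*k + 1 matches t_k.
Σ_(k=0)^(6) t_k = s_(7) − s_(0) = 30625 − (0) = 30625.

Σ = 30625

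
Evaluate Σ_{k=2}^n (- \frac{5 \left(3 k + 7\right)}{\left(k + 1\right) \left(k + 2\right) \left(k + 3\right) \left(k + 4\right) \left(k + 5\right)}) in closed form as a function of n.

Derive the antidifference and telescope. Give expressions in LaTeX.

S(n) = \frac{- n^{3} - 11 n^{2} - 38 n + 50}{18 \left(n^{3} + 11 n^{2} + 38 n + 40\right)}

The ratio is (k + 1)*(3*k + 10)/((k + 6)*(3*k + 7)).
Normal form (A,B,C) = (k + 1, k + 6, k + 7/3).
f must satisfy (k + 1)·f(k+1) − (k + 5)·f(k) = k + 7/3.
Degrees (1,1,1) ⇒ d ≤ 4.
A polynomial solution: f(k) = k*(k + 2)*(k**2 + 8*k + 19)/36.
So s_k = (B(k−1)f/C)·t_k = (k*(k + 2)*(k + 5)*(k**2 + 8*k + 19)/(12*(3*k + 7)))·t_k = 5*k*(-k**2 - 8*k - 19)/(12*(k**3 + 8*k**2 + 19*k + 12)).
Δs = 5*(-3*k - 7)/(k**5 + 15*k**4 + 85*k**3 + 225*k**2 + 274*k + 120), as required.
Σ_(k=2)^n t_k = s_(n+1) − s_(2) = (5*(-n**3 - 11*n**2 - 38*n - 28)/(12*(n**3 + 11*n**2 + 38*n + 40))) − (-13/36), i.e. (-n**3 - 11*n**2 - 38*n + 50)/(18*(n**3 + 11*n**2 + 38*n + 40)).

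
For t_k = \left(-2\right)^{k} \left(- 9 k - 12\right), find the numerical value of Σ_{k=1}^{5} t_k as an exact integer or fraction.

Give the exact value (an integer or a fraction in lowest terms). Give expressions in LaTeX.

Σ = 1290

Ratio r(k) = 2*(-3*k - 7)/(3*k + 4).
Normal form (A,B,C) = (-2, 1, k + 4/3).
f must satisfy (-2)·f(k+1) − (1)·f(k) = k + 4/3.
Bound: deg f ≤ 1.
Solve for f: f(k) = -(3*k + 2)/9 (degree 1 ≤ 1).
So s_k = (B(k−1)f/C)·t_k = (-(3*k + 2)/(3*(3*k + 4)))·t_k = (-2)**k*(3*k + 2).
Verify: (-2)**k*(-9*k - 12) matches t_k.
Sum = s_(6) − s_(1); s_(6) = 1280, s_(1) = -10 ⇒ 1290.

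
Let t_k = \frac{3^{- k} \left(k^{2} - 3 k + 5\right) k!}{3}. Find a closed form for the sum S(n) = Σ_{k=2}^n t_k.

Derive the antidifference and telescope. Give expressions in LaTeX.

S(n) = 3^{- n - 1} \left(n - 1\right) \left(n + 1\right)!

Compute t_(k+1)/t_k: get (k**3 + 2*k + 3)/(3*(k**2 - 3*k + 5)).
Normal form (A,B,C) = (k/3 + 1/3, 1, k**2 - 3*k + 5).
Set up (k/3 + 1/3)·f(k+1) − (1)·f(k) − (k**2 - 3*k + 5) = 0.
From deg A=1, deg B=0, deg C=2: d=1.
Solving with deg f ≤ 1: f(k) = 3*(k - 2).
Certificate R = B(k−1)f/C = 3*(k - 2)/(k**2 - 3*k + 5) gives s_k = (k - 2)*factorial(k)/3**k.
Check: Δs_k = (k**2 - 3*k + 5)*factorial(k)/(3*3**k). ✓
Evaluate: s_(n+1) = 3**(-n - 1)*(n - 1)*factorial(n + 1); subtract s_(2) = 0 ⇒ S(n) = 3**(-n - 1)*(n - 1)*factorial(n + 1).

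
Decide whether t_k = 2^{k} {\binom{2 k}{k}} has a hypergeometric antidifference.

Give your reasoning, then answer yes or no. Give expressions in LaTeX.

No. Not Gosper-summable.

Compute t_(k+1)/t_k: get 4*(2*k + 1)/(k + 1).
Normal form (A,B,C) = (8*k + 4, k + 1, 1).
Need (8*k + 4)·f(k+1) − (k)·f(k) = 1.
d = -1 from the (1,1,0) case.
Negative degree bound (-1): no f exists, t_k not Gosper-summable.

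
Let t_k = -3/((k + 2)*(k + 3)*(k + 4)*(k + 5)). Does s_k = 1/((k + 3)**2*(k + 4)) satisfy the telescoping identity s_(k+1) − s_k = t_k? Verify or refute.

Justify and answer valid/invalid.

s_(k+1) = 1/((k + 4)**2*(k + 5))
s_(k+1) − s_k = ((k + 3)**2 - (k + 4)*(k + 5))/((k + 3)**2*(k + 4)**2*(k + 5))
(s_(k+1) − s_k) − t_k = 2*(2*k + 7)/(k**6 + 21*k**5 + 181*k**4 + 819*k**3 + 2050*k**2 + 2688*k + 1440)

Invalid: residual 2*(2*k + 7)/(k**6 + 21*k**5 + 181*k**4 + 819*k**3 + 2050*k**2 + 2688*k + 1440) ≠ 0.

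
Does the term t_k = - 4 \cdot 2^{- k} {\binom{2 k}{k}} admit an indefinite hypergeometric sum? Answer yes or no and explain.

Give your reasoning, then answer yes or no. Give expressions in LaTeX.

No — t_k has no hypergeometric antidifference.

t_(k+1)/t_k = (2*k + 1)/(k + 1).
Take A(k)=2*k + 1, B(k)=k + 1, C(k)=1.
Solve (2*k + 1)·f(k+1) − (k)·f(k) = 1.
Bound: deg f ≤ -1.
Bound -1 < 0, so the key equation has no polynomial solution.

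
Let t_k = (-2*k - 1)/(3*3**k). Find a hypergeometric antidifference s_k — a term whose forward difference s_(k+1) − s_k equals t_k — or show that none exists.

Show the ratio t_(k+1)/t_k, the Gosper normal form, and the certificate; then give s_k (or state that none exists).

t_(k+1)/t_k = (2*k + 3)/(3*(2*k + 1)).
Factor: A=1/3; B=1; C=k + 1/2.
Solve (1/3)·f(k+1) − (1)·f(k) = k + 1/2.
d = 1 from the (0,0,1) case.
Match coefficients ⇒ f(k) = -3*(k + 1)/2.
Certificate R = B(k−1)f/C = -3*(k + 1)/(2*k + 1) gives s_k = (k + 1)/3**k.
Check: Δs_k = (-2*k - 1)/(3*3**k). ✓

s_k = (k + 1)/3**k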